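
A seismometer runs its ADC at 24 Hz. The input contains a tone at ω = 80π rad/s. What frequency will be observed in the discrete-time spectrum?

ω = 80π rad/s → f = ω/(2π) = 40 Hz.
40 Hz mod fs = 16 Hz.
16 Hz > fs/2 = 12 Hz, folds to fs − 16 Hz = 8 Hz.

8 Hz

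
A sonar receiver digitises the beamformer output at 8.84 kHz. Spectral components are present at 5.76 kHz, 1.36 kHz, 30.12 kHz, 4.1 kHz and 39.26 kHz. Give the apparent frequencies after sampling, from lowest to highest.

1.36 kHz, 3.08 kHz, 3.6 kHz, 3.9 kHz, 4.1 kHz

fs/2 = 4.42 kHz.
5.76 kHz > fs/2 = 4.42 kHz, folds to fs − 5.76 kHz = 3.08 kHz.
1.36 kHz ≤ fs/2 = 4.42 kHz, passes unchanged.
30.12 kHz mod fs = 3.6 kHz.
3.6 kHz ≤ fs/2 = 4.42 kHz, appears at 3.6 kHz.
4.1 kHz ≤ fs/2 = 4.42 kHz, passes unchanged.
39.26 kHz mod fs = 3.9 kHz.
3.9 kHz ≤ fs/2 = 4.42 kHz, appears at 3.9 kHz.
Distinct values: {1.36 kHz, 3.08 kHz, 3.6 kHz, 3.9 kHz, 4.1 kHz}.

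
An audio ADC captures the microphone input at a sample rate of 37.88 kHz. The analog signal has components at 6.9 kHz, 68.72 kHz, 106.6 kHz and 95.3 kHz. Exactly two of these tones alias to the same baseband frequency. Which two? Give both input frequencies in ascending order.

fs/2 = 18.94 kHz.
6.9 kHz ≤ fs/2 = 18.94 kHz, passes unchanged.
68.72 kHz mod fs = 30.84 kHz.
30.84 kHz > fs/2 = 18.94 kHz, folds to fs − 30.84 kHz = 7.04 kHz.
106.6 kHz mod fs = 30.84 kHz.
30.84 kHz > fs/2 = 18.94 kHz, folds to fs − 30.84 kHz = 7.04 kHz.
95.3 kHz mod fs = 19.54 kHz.
19.54 kHz > fs/2 = 18.94 kHz, folds to fs − 19.54 kHz = 18.34 kHz.
68.72 kHz and 106.6 kHz both map to 7.04 kHz.

68.72 kHz, 106.6 kHz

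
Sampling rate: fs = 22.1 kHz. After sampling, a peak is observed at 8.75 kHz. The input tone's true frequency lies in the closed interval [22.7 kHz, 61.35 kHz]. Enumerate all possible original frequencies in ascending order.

30.85 kHz, 35.45 kHz, 52.95 kHz, 57.55 kHz

Frequencies that alias to 8.75 kHz are k·fs ± 8.75 kHz for integer k ≥ 0.
k=0: 8.75 kHz.
k=1: 13.35 kHz, 30.85 kHz.
k=2: 35.45 kHz, 52.95 kHz.
k=3: 57.55 kHz, 75.05 kHz.
k=4: 79.65 kHz, 97.15 kHz.
Within [22.7 kHz, 61.35 kHz]: 30.85 kHz, 35.45 kHz, 52.95 kHz, 57.55 kHz.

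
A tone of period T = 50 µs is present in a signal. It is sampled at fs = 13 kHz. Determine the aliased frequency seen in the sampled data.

6 kHz

T = 50 µs → f = 1/T = 20 kHz.
20 kHz mod fs = 7 kHz.
7 kHz > fs/2 = 6.5 kHz, folds to fs − 7 kHz = 6 kHz.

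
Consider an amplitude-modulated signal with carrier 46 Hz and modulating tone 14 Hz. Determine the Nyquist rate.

AM sidebands sit at fc ± fm = 32 Hz and 60 Hz.
Highest-frequency component: 60 Hz.
Nyquist rate = 2 × 60 Hz = 120 Hz.

120 Hz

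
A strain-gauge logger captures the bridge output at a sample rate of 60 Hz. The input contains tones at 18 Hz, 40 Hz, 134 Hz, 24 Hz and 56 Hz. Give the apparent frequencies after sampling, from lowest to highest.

fs/2 = 30 Hz.
18 Hz ≤ fs/2 = 30 Hz, passes unchanged.
40 Hz > fs/2 = 30 Hz, folds to fs − 40 Hz = 20 Hz.
134 Hz mod fs = 14 Hz.
14 Hz ≤ fs/2 = 30 Hz, appears at 14 Hz.
24 Hz ≤ fs/2 = 30 Hz, passes unchanged.
56 Hz > fs/2 = 30 Hz, folds to fs − 56 Hz = 4 Hz.
Distinct values: {4 Hz, 14 Hz, 18 Hz, 20 Hz, 24 Hz}.

4 Hz, 14 Hz, 18 Hz, 20 Hz, 24 Hz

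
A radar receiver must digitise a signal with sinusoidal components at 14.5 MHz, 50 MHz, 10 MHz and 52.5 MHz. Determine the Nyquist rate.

Highest-frequency component: 52.5 MHz.
Nyquist rate = 2 × 52.5 MHz = 105 MHz.

105 MHz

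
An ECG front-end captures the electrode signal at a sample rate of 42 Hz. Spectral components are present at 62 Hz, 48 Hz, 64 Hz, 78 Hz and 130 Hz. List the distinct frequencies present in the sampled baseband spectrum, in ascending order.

fs/2 = 21 Hz.
62 Hz mod fs = 20 Hz.
20 Hz ≤ fs/2 = 21 Hz, appears at 20 Hz.
48 Hz mod fs = 6 Hz.
6 Hz ≤ fs/2 = 21 Hz, appears at 6 Hz.
64 Hz mod fs = 22 Hz.
22 Hz > fs/2 = 21 Hz, folds to fs − 22 Hz = 20 Hz.
78 Hz mod fs = 36 Hz.
36 Hz > fs/2 = 21 Hz, folds to fs − 36 Hz = 6 Hz.
130 Hz mod fs = 4 Hz.
4 Hz ≤ fs/2 = 21 Hz, appears at 4 Hz.
Distinct values: {4 Hz, 6 Hz, 20 Hz}.

4 Hz, 6 Hz, 20 Hz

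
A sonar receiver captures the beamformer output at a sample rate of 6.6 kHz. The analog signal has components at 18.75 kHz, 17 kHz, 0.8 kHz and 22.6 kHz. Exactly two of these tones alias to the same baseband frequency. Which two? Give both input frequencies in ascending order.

17 kHz, 22.6 kHz

fs/2 = 3.3 kHz.
18.75 kHz mod fs = 5.55 kHz.
5.55 kHz > fs/2 = 3.3 kHz, folds to fs − 5.55 kHz = 1.05 kHz.
17 kHz mod fs = 3.8 kHz.
3.8 kHz > fs/2 = 3.3 kHz, folds to fs − 3.8 kHz = 2.8 kHz.
0.8 kHz ≤ fs/2 = 3.3 kHz, passes unchanged.
22.6 kHz mod fs = 2.8 kHz.
2.8 kHz ≤ fs/2 = 3.3 kHz, appears at 2.8 kHz.
17 kHz and 22.6 kHz both map to 2.8 kHz.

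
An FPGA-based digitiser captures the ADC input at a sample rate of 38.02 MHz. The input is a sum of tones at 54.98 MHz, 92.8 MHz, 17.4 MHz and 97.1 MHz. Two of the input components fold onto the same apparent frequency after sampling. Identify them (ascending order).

54.98 MHz, 97.1 MHz

fs/2 = 19.01 MHz.
54.98 MHz mod fs = 16.96 MHz.
16.96 MHz ≤ fs/2 = 19.01 MHz, appears at 16.96 MHz.
92.8 MHz mod fs = 16.76 MHz.
16.76 MHz ≤ fs/2 = 19.01 MHz, appears at 16.76 MHz.
17.4 MHz ≤ fs/2 = 19.01 MHz, passes unchanged.
97.1 MHz mod fs = 21.06 MHz.
21.06 MHz > fs/2 = 19.01 MHz, folds to fs − 21.06 MHz = 16.96 MHz.
54.98 MHz and 97.1 MHz both map to 16.96 MHz.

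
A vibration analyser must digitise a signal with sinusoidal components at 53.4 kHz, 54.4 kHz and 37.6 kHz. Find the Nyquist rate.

108.8 kHz

Highest-frequency component: 54.4 kHz.
Nyquist rate = 2 × 54.4 kHz = 108.8 kHz.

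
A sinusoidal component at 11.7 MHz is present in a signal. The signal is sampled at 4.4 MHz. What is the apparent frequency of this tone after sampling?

11.7 MHz mod fs = 2.9 MHz.
2.9 MHz > fs/2 = 2.2 MHz, folds to fs − 2.9 MHz = 1.5 MHz.

1.5 MHz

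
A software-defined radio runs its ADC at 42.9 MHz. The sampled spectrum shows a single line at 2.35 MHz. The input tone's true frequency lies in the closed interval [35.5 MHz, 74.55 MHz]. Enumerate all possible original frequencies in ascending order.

40.55 MHz, 45.25 MHz

Frequencies that alias to 2.35 MHz are k·fs ± 2.35 MHz for integer k ≥ 0.
k=0: 2.35 MHz.
k=1: 40.55 MHz, 45.25 MHz.
k=2: 83.45 MHz, 88.15 MHz.
Within [35.5 MHz, 74.55 MHz]: 40.55 MHz, 45.25 MHz.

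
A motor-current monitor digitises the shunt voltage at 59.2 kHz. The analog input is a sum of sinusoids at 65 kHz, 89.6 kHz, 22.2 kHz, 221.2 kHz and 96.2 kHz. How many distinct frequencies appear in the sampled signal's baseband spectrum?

4

fs/2 = 29.6 kHz.
65 kHz mod fs = 5.8 kHz.
5.8 kHz ≤ fs/2 = 29.6 kHz, appears at 5.8 kHz.
89.6 kHz mod fs = 30.4 kHz.
30.4 kHz > fs/2 = 29.6 kHz, folds to fs − 30.4 kHz = 28.8 kHz.
22.2 kHz ≤ fs/2 = 29.6 kHz, passes unchanged.
221.2 kHz mod fs = 43.6 kHz.
43.6 kHz > fs/2 = 29.6 kHz, folds to fs − 43.6 kHz = 15.6 kHz.
96.2 kHz mod fs = 37 kHz.
37 kHz > fs/2 = 29.6 kHz, folds to fs − 37 kHz = 22.2 kHz.
Distinct values: {5.8 kHz, 15.6 kHz, 22.2 kHz, 28.8 kHz} → 4.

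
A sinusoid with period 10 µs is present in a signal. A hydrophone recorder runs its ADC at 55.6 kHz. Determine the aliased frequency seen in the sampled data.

11.2 kHz

T = 10 µs → f = 1/T = 100 kHz.
100 kHz mod fs = 44.4 kHz.
44.4 kHz > fs/2 = 27.8 kHz, folds to fs − 44.4 kHz = 11.2 kHz.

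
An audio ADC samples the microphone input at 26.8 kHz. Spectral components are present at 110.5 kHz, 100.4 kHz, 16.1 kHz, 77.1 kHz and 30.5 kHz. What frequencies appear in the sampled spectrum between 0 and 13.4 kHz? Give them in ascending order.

fs/2 = 13.4 kHz.
110.5 kHz mod fs = 3.3 kHz.
3.3 kHz ≤ fs/2 = 13.4 kHz, appears at 3.3 kHz.
100.4 kHz mod fs = 20 kHz.
20 kHz > fs/2 = 13.4 kHz, folds to fs − 20 kHz = 6.8 kHz.
16.1 kHz > fs/2 = 13.4 kHz, folds to fs − 16.1 kHz = 10.7 kHz.
77.1 kHz mod fs = 23.5 kHz.
23.5 kHz > fs/2 = 13.4 kHz, folds to fs − 23.5 kHz = 3.3 kHz.
30.5 kHz mod fs = 3.7 kHz.
3.7 kHz ≤ fs/2 = 13.4 kHz, appears at 3.7 kHz.
Distinct values: {3.3 kHz, 3.7 kHz, 6.8 kHz, 10.7 kHz}.

3.3 kHz, 3.7 kHz, 6.8 kHz, 10.7 kHz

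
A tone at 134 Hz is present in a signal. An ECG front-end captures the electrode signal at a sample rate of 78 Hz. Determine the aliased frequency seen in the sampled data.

134 Hz mod fs = 56 Hz.
56 Hz > fs/2 = 39 Hz, folds to fs − 56 Hz = 22 Hz.

22 Hz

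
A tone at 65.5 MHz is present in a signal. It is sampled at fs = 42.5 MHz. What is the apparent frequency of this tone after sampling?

65.5 MHz mod fs = 23 MHz.
23 MHz > fs/2 = 21.25 MHz, folds to fs − 23 MHz = 19.5 MHz.

19.5 MHz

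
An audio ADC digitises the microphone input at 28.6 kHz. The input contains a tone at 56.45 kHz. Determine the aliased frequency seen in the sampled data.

56.45 kHz mod fs = 27.85 kHz.
27.85 kHz > fs/2 = 14.3 kHz, folds to fs − 27.85 kHz = 0.75 kHz.

0.75 kHz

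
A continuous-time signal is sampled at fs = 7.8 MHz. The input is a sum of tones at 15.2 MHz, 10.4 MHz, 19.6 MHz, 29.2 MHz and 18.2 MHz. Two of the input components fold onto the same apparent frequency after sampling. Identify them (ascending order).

10.4 MHz, 18.2 MHz

fs/2 = 3.9 MHz.
15.2 MHz mod fs = 7.4 MHz.
7.4 MHz > fs/2 = 3.9 MHz, folds to fs − 7.4 MHz = 0.4 MHz.
10.4 MHz mod fs = 2.6 MHz.
2.6 MHz ≤ fs/2 = 3.9 MHz, appears at 2.6 MHz.
19.6 MHz mod fs = 4 MHz.
4 MHz > fs/2 = 3.9 MHz, folds to fs − 4 MHz = 3.8 MHz.
29.2 MHz mod fs = 5.8 MHz.
5.8 MHz > fs/2 = 3.9 MHz, folds to fs − 5.8 MHz = 2 MHz.
18.2 MHz mod fs = 2.6 MHz.
2.6 MHz ≤ fs/2 = 3.9 MHz, appears at 2.6 MHz.
10.4 MHz and 18.2 MHz both map to 2.6 MHz.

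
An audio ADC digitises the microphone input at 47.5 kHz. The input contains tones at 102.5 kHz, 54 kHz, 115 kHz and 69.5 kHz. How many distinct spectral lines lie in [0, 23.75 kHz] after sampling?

4

fs/2 = 23.75 kHz.
102.5 kHz mod fs = 7.5 kHz.
7.5 kHz ≤ fs/2 = 23.75 kHz, appears at 7.5 kHz.
54 kHz mod fs = 6.5 kHz.
6.5 kHz ≤ fs/2 = 23.75 kHz, appears at 6.5 kHz.
115 kHz mod fs = 20 kHz.
20 kHz ≤ fs/2 = 23.75 kHz, appears at 20 kHz.
69.5 kHz mod fs = 22 kHz.
22 kHz ≤ fs/2 = 23.75 kHz, appears at 22 kHz.
Distinct values: {6.5 kHz, 7.5 kHz, 20 kHz, 22 kHz} → 4.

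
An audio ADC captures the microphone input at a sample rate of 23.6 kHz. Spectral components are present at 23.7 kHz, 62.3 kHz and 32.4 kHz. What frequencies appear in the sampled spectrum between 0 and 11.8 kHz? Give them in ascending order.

fs/2 = 11.8 kHz.
23.7 kHz mod fs = 0.1 kHz.
0.1 kHz ≤ fs/2 = 11.8 kHz, appears at 0.1 kHz.
62.3 kHz mod fs = 15.1 kHz.
15.1 kHz > fs/2 = 11.8 kHz, folds to fs − 15.1 kHz = 8.5 kHz.
32.4 kHz mod fs = 8.8 kHz.
8.8 kHz ≤ fs/2 = 11.8 kHz, appears at 8.8 kHz.
Distinct values: {0.1 kHz, 8.5 kHz, 8.8 kHz}.

0.1 kHz, 8.5 kHz, 8.8 kHz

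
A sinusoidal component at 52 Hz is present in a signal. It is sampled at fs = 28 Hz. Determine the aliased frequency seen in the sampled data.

4 Hz

52 Hz mod fs = 24 Hz.
24 Hz > fs/2 = 14 Hz, folds to fs − 24 Hz = 4 Hz.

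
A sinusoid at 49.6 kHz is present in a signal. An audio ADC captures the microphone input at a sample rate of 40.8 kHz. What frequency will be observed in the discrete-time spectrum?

49.6 kHz mod fs = 8.8 kHz.
8.8 kHz ≤ fs/2 = 20.4 kHz, appears at 8.8 kHz.

8.8 kHz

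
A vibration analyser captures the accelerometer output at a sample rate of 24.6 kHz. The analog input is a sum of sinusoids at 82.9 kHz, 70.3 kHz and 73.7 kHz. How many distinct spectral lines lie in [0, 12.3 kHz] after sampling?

fs/2 = 12.3 kHz.
82.9 kHz mod fs = 9.1 kHz.
9.1 kHz ≤ fs/2 = 12.3 kHz, appears at 9.1 kHz.
70.3 kHz mod fs = 21.1 kHz.
21.1 kHz > fs/2 = 12.3 kHz, folds to fs − 21.1 kHz = 3.5 kHz.
73.7 kHz mod fs = 24.5 kHz.
24.5 kHz > fs/2 = 12.3 kHz, folds to fs − 24.5 kHz = 0.1 kHz.
Distinct values: {0.1 kHz, 3.5 kHz, 9.1 kHz} → 3.

3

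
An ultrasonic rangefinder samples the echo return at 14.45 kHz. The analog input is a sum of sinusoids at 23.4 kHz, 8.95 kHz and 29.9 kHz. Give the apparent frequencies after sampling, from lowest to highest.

fs/2 = 7.225 kHz.
23.4 kHz mod fs = 8.95 kHz.
8.95 kHz > fs/2 = 7.225 kHz, folds to fs − 8.95 kHz = 5.5 kHz.
8.95 kHz > fs/2 = 7.225 kHz, folds to fs − 8.95 kHz = 5.5 kHz.
29.9 kHz mod fs = 1 kHz.
1 kHz ≤ fs/2 = 7.225 kHz, appears at 1 kHz.
Distinct values: {1 kHz, 5.5 kHz}.

1 kHz, 5.5 kHz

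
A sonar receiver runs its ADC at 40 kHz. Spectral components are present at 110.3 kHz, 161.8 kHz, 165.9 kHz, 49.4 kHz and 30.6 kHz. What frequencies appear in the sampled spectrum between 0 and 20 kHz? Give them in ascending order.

1.8 kHz, 5.9 kHz, 9.4 kHz, 9.7 kHz

fs/2 = 20 kHz.
110.3 kHz mod fs = 30.3 kHz.
30.3 kHz > fs/2 = 20 kHz, folds to fs − 30.3 kHz = 9.7 kHz.
161.8 kHz mod fs = 1.8 kHz.
1.8 kHz ≤ fs/2 = 20 kHz, appears at 1.8 kHz.
165.9 kHz mod fs = 5.9 kHz.
5.9 kHz ≤ fs/2 = 20 kHz, appears at 5.9 kHz.
49.4 kHz mod fs = 9.4 kHz.
9.4 kHz ≤ fs/2 = 20 kHz, appears at 9.4 kHz.
30.6 kHz > fs/2 = 20 kHz, folds to fs − 30.6 kHz = 9.4 kHz.
Distinct values: {1.8 kHz, 5.9 kHz, 9.4 kHz, 9.7 kHz}.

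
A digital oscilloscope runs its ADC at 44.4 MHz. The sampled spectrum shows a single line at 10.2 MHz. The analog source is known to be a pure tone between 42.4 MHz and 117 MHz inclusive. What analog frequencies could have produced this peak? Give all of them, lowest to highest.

Frequencies that alias to 10.2 MHz are k·fs ± 10.2 MHz for integer k ≥ 0.
k=0: 10.2 MHz.
k=1: 34.2 MHz, 54.6 MHz.
k=2: 78.6 MHz, 99 MHz.
k=3: 123 MHz, 143.4 MHz.
Within [42.4 MHz, 117 MHz]: 54.6 MHz, 78.6 MHz, 99 MHz.

54.6 MHz, 78.6 MHz, 99 MHz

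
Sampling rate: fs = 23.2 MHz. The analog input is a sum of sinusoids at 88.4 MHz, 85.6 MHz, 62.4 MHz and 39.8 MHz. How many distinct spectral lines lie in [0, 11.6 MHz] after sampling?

fs/2 = 11.6 MHz.
88.4 MHz mod fs = 18.8 MHz.
18.8 MHz > fs/2 = 11.6 MHz, folds to fs − 18.8 MHz = 4.4 MHz.
85.6 MHz mod fs = 16 MHz.
16 MHz > fs/2 = 11.6 MHz, folds to fs − 16 MHz = 7.2 MHz.
62.4 MHz mod fs = 16 MHz.
16 MHz > fs/2 = 11.6 MHz, folds to fs − 16 MHz = 7.2 MHz.
39.8 MHz mod fs = 16.6 MHz.
16.6 MHz > fs/2 = 11.6 MHz, folds to fs − 16.6 MHz = 6.6 MHz.
Distinct values: {4.4 MHz, 6.6 MHz, 7.2 MHz} → 3.

3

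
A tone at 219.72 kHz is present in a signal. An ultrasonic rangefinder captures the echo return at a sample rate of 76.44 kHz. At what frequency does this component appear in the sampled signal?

219.72 kHz mod fs = 66.84 kHz.
66.84 kHz > fs/2 = 38.22 kHz, folds to fs − 66.84 kHz = 9.6 kHz.

9.6 kHz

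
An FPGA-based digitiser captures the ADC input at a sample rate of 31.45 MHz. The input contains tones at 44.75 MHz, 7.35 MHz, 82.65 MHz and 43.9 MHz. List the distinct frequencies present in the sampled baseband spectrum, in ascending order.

7.35 MHz, 11.7 MHz, 12.45 MHz, 13.3 MHz

fs/2 = 15.725 MHz.
44.75 MHz mod fs = 13.3 MHz.
13.3 MHz ≤ fs/2 = 15.725 MHz, appears at 13.3 MHz.
7.35 MHz ≤ fs/2 = 15.725 MHz, passes unchanged.
82.65 MHz mod fs = 19.75 MHz.
19.75 MHz > fs/2 = 15.725 MHz, folds to fs − 19.75 MHz = 11.7 MHz.
43.9 MHz mod fs = 12.45 MHz.
12.45 MHz ≤ fs/2 = 15.725 MHz, appears at 12.45 MHz.
Distinct values: {7.35 MHz, 11.7 MHz, 12.45 MHz, 13.3 MHz}.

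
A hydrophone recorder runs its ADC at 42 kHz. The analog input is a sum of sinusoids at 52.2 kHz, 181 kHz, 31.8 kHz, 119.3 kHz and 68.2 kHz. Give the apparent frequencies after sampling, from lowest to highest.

6.7 kHz, 10.2 kHz, 13 kHz, 15.8 kHz

fs/2 = 21 kHz.
52.2 kHz mod fs = 10.2 kHz.
10.2 kHz ≤ fs/2 = 21 kHz, appears at 10.2 kHz.
181 kHz mod fs = 13 kHz.
13 kHz ≤ fs/2 = 21 kHz, appears at 13 kHz.
31.8 kHz > fs/2 = 21 kHz, folds to fs − 31.8 kHz = 10.2 kHz.
119.3 kHz mod fs = 35.3 kHz.
35.3 kHz > fs/2 = 21 kHz, folds to fs − 35.3 kHz = 6.7 kHz.
68.2 kHz mod fs = 26.2 kHz.
26.2 kHz > fs/2 = 21 kHz, folds to fs − 26.2 kHz = 15.8 kHz.
Distinct values: {6.7 kHz, 10.2 kHz, 13 kHz, 15.8 kHz}.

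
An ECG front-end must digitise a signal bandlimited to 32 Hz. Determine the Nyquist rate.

64 Hz

Nyquist rate = 2 × 32 Hz = 64 Hz.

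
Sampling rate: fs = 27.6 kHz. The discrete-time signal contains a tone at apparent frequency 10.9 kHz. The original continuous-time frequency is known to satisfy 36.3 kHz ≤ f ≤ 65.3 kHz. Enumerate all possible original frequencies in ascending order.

38.5 kHz, 44.3 kHz

Frequencies that alias to 10.9 kHz are k·fs ± 10.9 kHz for integer k ≥ 0.
k=0: 10.9 kHz.
k=1: 16.7 kHz, 38.5 kHz.
k=2: 44.3 kHz, 66.1 kHz.
k=3: 71.9 kHz, 93.7 kHz.
Within [36.3 kHz, 65.3 kHz]: 38.5 kHz, 44.3 kHz.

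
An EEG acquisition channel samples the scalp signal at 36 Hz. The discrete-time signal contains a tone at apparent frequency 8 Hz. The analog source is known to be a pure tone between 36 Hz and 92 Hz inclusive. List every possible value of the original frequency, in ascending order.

44 Hz, 64 Hz, 80 Hz

Frequencies that alias to 8 Hz are k·fs ± 8 Hz for integer k ≥ 0.
k=0: 8 Hz.
k=1: 28 Hz, 44 Hz.
k=2: 64 Hz, 80 Hz.
k=3: 100 Hz, 116 Hz.
Within [36 Hz, 92 Hz]: 44 Hz, 64 Hz, 80 Hz.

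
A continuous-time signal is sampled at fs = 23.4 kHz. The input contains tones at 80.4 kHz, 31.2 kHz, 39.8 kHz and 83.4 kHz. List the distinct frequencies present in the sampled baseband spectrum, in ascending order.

fs/2 = 11.7 kHz.
80.4 kHz mod fs = 10.2 kHz.
10.2 kHz ≤ fs/2 = 11.7 kHz, appears at 10.2 kHz.
31.2 kHz mod fs = 7.8 kHz.
7.8 kHz ≤ fs/2 = 11.7 kHz, appears at 7.8 kHz.
39.8 kHz mod fs = 16.4 kHz.
16.4 kHz > fs/2 = 11.7 kHz, folds to fs − 16.4 kHz = 7 kHz.
83.4 kHz mod fs = 13.2 kHz.
13.2 kHz > fs/2 = 11.7 kHz, folds to fs − 13.2 kHz = 10.2 kHz.
Distinct values: {7 kHz, 7.8 kHz, 10.2 kHz}.

7 kHz, 7.8 kHz, 10.2 kHz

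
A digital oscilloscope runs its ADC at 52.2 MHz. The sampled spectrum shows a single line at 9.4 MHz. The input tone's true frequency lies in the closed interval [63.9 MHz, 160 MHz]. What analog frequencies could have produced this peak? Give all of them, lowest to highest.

Frequencies that alias to 9.4 MHz are k·fs ± 9.4 MHz for integer k ≥ 0.
k=0: 9.4 MHz.
k=1: 42.8 MHz, 61.6 MHz.
k=2: 95 MHz, 113.8 MHz.
k=3: 147.2 MHz, 166 MHz.
k=4: 199.4 MHz, 218.2 MHz.
Within [63.9 MHz, 160 MHz]: 95 MHz, 113.8 MHz, 147.2 MHz.

95 MHz, 113.8 MHz, 147.2 MHz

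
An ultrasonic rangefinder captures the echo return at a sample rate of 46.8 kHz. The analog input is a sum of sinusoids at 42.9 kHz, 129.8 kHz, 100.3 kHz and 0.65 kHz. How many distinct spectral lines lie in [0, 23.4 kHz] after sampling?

fs/2 = 23.4 kHz.
42.9 kHz > fs/2 = 23.4 kHz, folds to fs − 42.9 kHz = 3.9 kHz.
129.8 kHz mod fs = 36.2 kHz.
36.2 kHz > fs/2 = 23.4 kHz, folds to fs − 36.2 kHz = 10.6 kHz.
100.3 kHz mod fs = 6.7 kHz.
6.7 kHz ≤ fs/2 = 23.4 kHz, appears at 6.7 kHz.
0.65 kHz ≤ fs/2 = 23.4 kHz, passes unchanged.
Distinct values: {0.65 kHz, 3.9 kHz, 6.7 kHz, 10.6 kHz} → 4.

4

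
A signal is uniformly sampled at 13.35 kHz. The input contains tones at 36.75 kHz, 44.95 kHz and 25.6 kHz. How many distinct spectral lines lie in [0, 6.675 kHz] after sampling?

fs/2 = 6.675 kHz.
36.75 kHz mod fs = 10.05 kHz.
10.05 kHz > fs/2 = 6.675 kHz, folds to fs − 10.05 kHz = 3.3 kHz.
44.95 kHz mod fs = 4.9 kHz.
4.9 kHz ≤ fs/2 = 6.675 kHz, appears at 4.9 kHz.
25.6 kHz mod fs = 12.25 kHz.
12.25 kHz > fs/2 = 6.675 kHz, folds to fs − 12.25 kHz = 1.1 kHz.
Distinct values: {1.1 kHz, 3.3 kHz, 4.9 kHz} → 3.

3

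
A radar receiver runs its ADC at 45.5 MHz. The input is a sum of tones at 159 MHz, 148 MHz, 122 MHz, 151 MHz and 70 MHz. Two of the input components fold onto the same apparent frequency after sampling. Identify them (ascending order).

122 MHz, 151 MHz

fs/2 = 22.75 MHz.
159 MHz mod fs = 22.5 MHz.
22.5 MHz ≤ fs/2 = 22.75 MHz, appears at 22.5 MHz.
148 MHz mod fs = 11.5 MHz.
11.5 MHz ≤ fs/2 = 22.75 MHz, appears at 11.5 MHz.
122 MHz mod fs = 31 MHz.
31 MHz > fs/2 = 22.75 MHz, folds to fs − 31 MHz = 14.5 MHz.
151 MHz mod fs = 14.5 MHz.
14.5 MHz ≤ fs/2 = 22.75 MHz, appears at 14.5 MHz.
70 MHz mod fs = 24.5 MHz.
24.5 MHz > fs/2 = 22.75 MHz, folds to fs − 24.5 MHz = 21 MHz.
122 MHz and 151 MHz both map to 14.5 MHz.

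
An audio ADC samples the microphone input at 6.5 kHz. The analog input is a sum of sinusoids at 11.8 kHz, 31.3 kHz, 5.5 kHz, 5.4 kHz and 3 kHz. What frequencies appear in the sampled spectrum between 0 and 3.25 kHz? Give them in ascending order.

fs/2 = 3.25 kHz.
11.8 kHz mod fs = 5.3 kHz.
5.3 kHz > fs/2 = 3.25 kHz, folds to fs − 5.3 kHz = 1.2 kHz.
31.3 kHz mod fs = 5.3 kHz.
5.3 kHz > fs/2 = 3.25 kHz, folds to fs − 5.3 kHz = 1.2 kHz.
5.5 kHz > fs/2 = 3.25 kHz, folds to fs − 5.5 kHz = 1 kHz.
5.4 kHz > fs/2 = 3.25 kHz, folds to fs − 5.4 kHz = 1.1 kHz.
3 kHz ≤ fs/2 = 3.25 kHz, passes unchanged.
Distinct values: {1 kHz, 1.1 kHz, 1.2 kHz, 3 kHz}.

1 kHz, 1.1 kHz, 1.2 kHz, 3 kHz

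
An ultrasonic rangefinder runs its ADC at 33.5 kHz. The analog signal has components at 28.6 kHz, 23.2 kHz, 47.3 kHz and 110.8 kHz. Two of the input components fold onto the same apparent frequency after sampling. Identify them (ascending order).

23.2 kHz, 110.8 kHz

fs/2 = 16.75 kHz.
28.6 kHz > fs/2 = 16.75 kHz, folds to fs − 28.6 kHz = 4.9 kHz.
23.2 kHz > fs/2 = 16.75 kHz, folds to fs − 23.2 kHz = 10.3 kHz.
47.3 kHz mod fs = 13.8 kHz.
13.8 kHz ≤ fs/2 = 16.75 kHz, appears at 13.8 kHz.
110.8 kHz mod fs = 10.3 kHz.
10.3 kHz ≤ fs/2 = 16.75 kHz, appears at 10.3 kHz.
23.2 kHz and 110.8 kHz both map to 10.3 kHz.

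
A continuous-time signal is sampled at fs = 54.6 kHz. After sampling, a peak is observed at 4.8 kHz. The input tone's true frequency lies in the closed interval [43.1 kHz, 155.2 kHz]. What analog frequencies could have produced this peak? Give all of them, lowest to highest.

49.8 kHz, 59.4 kHz, 104.4 kHz, 114 kHz

Frequencies that alias to 4.8 kHz are k·fs ± 4.8 kHz for integer k ≥ 0.
k=0: 4.8 kHz.
k=1: 49.8 kHz, 59.4 kHz.
k=2: 104.4 kHz, 114 kHz.
k=3: 159 kHz, 168.6 kHz.
Within [43.1 kHz, 155.2 kHz]: 49.8 kHz, 59.4 kHz, 104.4 kHz, 114 kHz.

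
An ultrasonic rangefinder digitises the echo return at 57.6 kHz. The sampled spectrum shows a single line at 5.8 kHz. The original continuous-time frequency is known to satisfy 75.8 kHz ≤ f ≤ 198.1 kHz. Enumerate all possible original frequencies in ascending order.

109.4 kHz, 121 kHz, 167 kHz, 178.6 kHz

Frequencies that alias to 5.8 kHz are k·fs ± 5.8 kHz for integer k ≥ 0.
k=0: 5.8 kHz.
k=1: 51.8 kHz, 63.4 kHz.
k=2: 109.4 kHz, 121 kHz.
k=3: 167 kHz, 178.6 kHz.
k=4: 224.6 kHz, 236.2 kHz.
Within [75.8 kHz, 198.1 kHz]: 109.4 kHz, 121 kHz, 167 kHz, 178.6 kHz.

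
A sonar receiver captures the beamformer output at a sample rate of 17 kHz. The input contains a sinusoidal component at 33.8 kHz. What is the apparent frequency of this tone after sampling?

0.2 kHz

33.8 kHz mod fs = 16.8 kHz.
16.8 kHz > fs/2 = 8.5 kHz, folds to fs − 16.8 kHz = 0.2 kHz.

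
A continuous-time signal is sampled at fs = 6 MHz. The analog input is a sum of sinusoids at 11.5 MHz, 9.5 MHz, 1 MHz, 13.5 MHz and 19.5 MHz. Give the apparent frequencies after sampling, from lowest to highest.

0.5 MHz, 1 MHz, 1.5 MHz, 2.5 MHz

fs/2 = 3 MHz.
11.5 MHz mod fs = 5.5 MHz.
5.5 MHz > fs/2 = 3 MHz, folds to fs − 5.5 MHz = 0.5 MHz.
9.5 MHz mod fs = 3.5 MHz.
3.5 MHz > fs/2 = 3 MHz, folds to fs − 3.5 MHz = 2.5 MHz.
1 MHz ≤ fs/2 = 3 MHz, passes unchanged.
13.5 MHz mod fs = 1.5 MHz.
1.5 MHz ≤ fs/2 = 3 MHz, appears at 1.5 MHz.
19.5 MHz mod fs = 1.5 MHz.
1.5 MHz ≤ fs/2 = 3 MHz, appears at 1.5 MHz.
Distinct values: {0.5 MHz, 1 MHz, 1.5 MHz, 2.5 MHz}.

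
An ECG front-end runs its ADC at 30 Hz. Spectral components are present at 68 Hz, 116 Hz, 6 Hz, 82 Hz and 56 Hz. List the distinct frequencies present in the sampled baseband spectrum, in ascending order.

4 Hz, 6 Hz, 8 Hz

fs/2 = 15 Hz.
68 Hz mod fs = 8 Hz.
8 Hz ≤ fs/2 = 15 Hz, appears at 8 Hz.
116 Hz mod fs = 26 Hz.
26 Hz > fs/2 = 15 Hz, folds to fs − 26 Hz = 4 Hz.
6 Hz ≤ fs/2 = 15 Hz, passes unchanged.
82 Hz mod fs = 22 Hz.
22 Hz > fs/2 = 15 Hz, folds to fs − 22 Hz = 8 Hz.
56 Hz mod fs = 26 Hz.
26 Hz > fs/2 = 15 Hz, folds to fs − 26 Hz = 4 Hz.
Distinct values: {4 Hz, 6 Hz, 8 Hz}.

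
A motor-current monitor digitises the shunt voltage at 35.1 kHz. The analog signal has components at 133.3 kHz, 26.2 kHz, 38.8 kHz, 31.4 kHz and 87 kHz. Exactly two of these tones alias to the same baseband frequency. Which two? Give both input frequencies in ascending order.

fs/2 = 17.55 kHz.
133.3 kHz mod fs = 28 kHz.
28 kHz > fs/2 = 17.55 kHz, folds to fs − 28 kHz = 7.1 kHz.
26.2 kHz > fs/2 = 17.55 kHz, folds to fs − 26.2 kHz = 8.9 kHz.
38.8 kHz mod fs = 3.7 kHz.
3.7 kHz ≤ fs/2 = 17.55 kHz, appears at 3.7 kHz.
31.4 kHz > fs/2 = 17.55 kHz, folds to fs − 31.4 kHz = 3.7 kHz.
87 kHz mod fs = 16.8 kHz.
16.8 kHz ≤ fs/2 = 17.55 kHz, appears at 16.8 kHz.
31.4 kHz and 38.8 kHz both map to 3.7 kHz.

31.4 kHz, 38.8 kHz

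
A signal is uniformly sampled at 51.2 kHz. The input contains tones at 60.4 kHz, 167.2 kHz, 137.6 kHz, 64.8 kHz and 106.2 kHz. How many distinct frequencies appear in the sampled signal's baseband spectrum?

4

fs/2 = 25.6 kHz.
60.4 kHz mod fs = 9.2 kHz.
9.2 kHz ≤ fs/2 = 25.6 kHz, appears at 9.2 kHz.
167.2 kHz mod fs = 13.6 kHz.
13.6 kHz ≤ fs/2 = 25.6 kHz, appears at 13.6 kHz.
137.6 kHz mod fs = 35.2 kHz.
35.2 kHz > fs/2 = 25.6 kHz, folds to fs − 35.2 kHz = 16 kHz.
64.8 kHz mod fs = 13.6 kHz.
13.6 kHz ≤ fs/2 = 25.6 kHz, appears at 13.6 kHz.
106.2 kHz mod fs = 3.8 kHz.
3.8 kHz ≤ fs/2 = 25.6 kHz, appears at 3.8 kHz.
Distinct values: {3.8 kHz, 9.2 kHz, 13.6 kHz, 16 kHz} → 4.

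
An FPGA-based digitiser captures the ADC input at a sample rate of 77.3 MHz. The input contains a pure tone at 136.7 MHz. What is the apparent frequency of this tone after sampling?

17.9 MHz

136.7 MHz mod fs = 59.4 MHz.
59.4 MHz > fs/2 = 38.65 MHz, folds to fs − 59.4 MHz = 17.9 MHz.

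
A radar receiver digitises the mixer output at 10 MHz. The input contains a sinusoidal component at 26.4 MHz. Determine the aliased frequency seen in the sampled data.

26.4 MHz mod fs = 6.4 MHz.
6.4 MHz > fs/2 = 5 MHz, folds to fs − 6.4 MHz = 3.6 MHz.

3.6 MHz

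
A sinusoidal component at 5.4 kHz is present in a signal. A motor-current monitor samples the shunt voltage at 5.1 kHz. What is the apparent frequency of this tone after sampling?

0.3 kHz

5.4 kHz mod fs = 0.3 kHz.
0.3 kHz ≤ fs/2 = 2.55 kHz, appears at 0.3 kHz.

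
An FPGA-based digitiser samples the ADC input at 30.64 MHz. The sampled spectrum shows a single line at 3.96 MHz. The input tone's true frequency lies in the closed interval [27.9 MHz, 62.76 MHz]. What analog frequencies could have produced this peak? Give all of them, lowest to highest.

34.6 MHz, 57.32 MHz

Frequencies that alias to 3.96 MHz are k·fs ± 3.96 MHz for integer k ≥ 0.
k=0: 3.96 MHz.
k=1: 26.68 MHz, 34.6 MHz.
k=2: 57.32 MHz, 65.24 MHz.
k=3: 87.96 MHz, 95.88 MHz.
Within [27.9 MHz, 62.76 MHz]: 34.6 MHz, 57.32 MHz.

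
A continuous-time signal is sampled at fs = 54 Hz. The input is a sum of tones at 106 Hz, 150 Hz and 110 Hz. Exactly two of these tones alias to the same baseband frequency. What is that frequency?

2 Hz

fs/2 = 27 Hz.
106 Hz mod fs = 52 Hz.
52 Hz > fs/2 = 27 Hz, folds to fs − 52 Hz = 2 Hz.
150 Hz mod fs = 42 Hz.
42 Hz > fs/2 = 27 Hz, folds to fs − 42 Hz = 12 Hz.
110 Hz mod fs = 2 Hz.
2 Hz ≤ fs/2 = 27 Hz, appears at 2 Hz.
106 Hz and 110 Hz both map to 2 Hz.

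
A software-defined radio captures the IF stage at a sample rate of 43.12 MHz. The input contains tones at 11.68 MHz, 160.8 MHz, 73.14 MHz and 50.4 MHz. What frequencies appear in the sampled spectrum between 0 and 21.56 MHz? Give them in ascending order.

7.28 MHz, 11.68 MHz, 13.1 MHz

fs/2 = 21.56 MHz.
11.68 MHz ≤ fs/2 = 21.56 MHz, passes unchanged.
160.8 MHz mod fs = 31.44 MHz.
31.44 MHz > fs/2 = 21.56 MHz, folds to fs − 31.44 MHz = 11.68 MHz.
73.14 MHz mod fs = 30.02 MHz.
30.02 MHz > fs/2 = 21.56 MHz, folds to fs − 30.02 MHz = 13.1 MHz.
50.4 MHz mod fs = 7.28 MHz.
7.28 MHz ≤ fs/2 = 21.56 MHz, appears at 7.28 MHz.
Distinct values: {7.28 MHz, 11.68 MHz, 13.1 MHz}.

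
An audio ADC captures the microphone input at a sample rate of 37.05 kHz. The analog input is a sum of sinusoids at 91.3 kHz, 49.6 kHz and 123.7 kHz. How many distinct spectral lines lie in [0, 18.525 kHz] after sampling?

fs/2 = 18.525 kHz.
91.3 kHz mod fs = 17.2 kHz.
17.2 kHz ≤ fs/2 = 18.525 kHz, appears at 17.2 kHz.
49.6 kHz mod fs = 12.55 kHz.
12.55 kHz ≤ fs/2 = 18.525 kHz, appears at 12.55 kHz.
123.7 kHz mod fs = 12.55 kHz.
12.55 kHz ≤ fs/2 = 18.525 kHz, appears at 12.55 kHz.
Distinct values: {12.55 kHz, 17.2 kHz} → 2.

2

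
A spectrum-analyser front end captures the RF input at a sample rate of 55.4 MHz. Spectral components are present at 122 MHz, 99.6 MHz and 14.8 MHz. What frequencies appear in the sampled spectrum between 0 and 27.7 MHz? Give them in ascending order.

11.2 MHz, 14.8 MHz

fs/2 = 27.7 MHz.
122 MHz mod fs = 11.2 MHz.
11.2 MHz ≤ fs/2 = 27.7 MHz, appears at 11.2 MHz.
99.6 MHz mod fs = 44.2 MHz.
44.2 MHz > fs/2 = 27.7 MHz, folds to fs − 44.2 MHz = 11.2 MHz.
14.8 MHz ≤ fs/2 = 27.7 MHz, passes unchanged.
Distinct values: {11.2 MHz, 14.8 MHz}.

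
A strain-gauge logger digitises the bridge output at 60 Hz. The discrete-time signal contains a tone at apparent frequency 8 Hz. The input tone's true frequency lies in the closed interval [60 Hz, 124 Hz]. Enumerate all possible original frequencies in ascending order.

Frequencies that alias to 8 Hz are k·fs ± 8 Hz for integer k ≥ 0.
k=0: 8 Hz.
k=1: 52 Hz, 68 Hz.
k=2: 112 Hz, 128 Hz.
k=3: 172 Hz, 188 Hz.
Within [60 Hz, 124 Hz]: 68 Hz, 112 Hz.

68 Hz, 112 Hz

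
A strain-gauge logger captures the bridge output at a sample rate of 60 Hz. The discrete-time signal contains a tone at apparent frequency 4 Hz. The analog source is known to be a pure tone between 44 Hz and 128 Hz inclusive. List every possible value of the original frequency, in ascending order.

56 Hz, 64 Hz, 116 Hz, 124 Hz

Frequencies that alias to 4 Hz are k·fs ± 4 Hz for integer k ≥ 0.
k=0: 4 Hz.
k=1: 56 Hz, 64 Hz.
k=2: 116 Hz, 124 Hz.
k=3: 176 Hz, 184 Hz.
Within [44 Hz, 128 Hz]: 56 Hz, 64 Hz, 116 Hz, 124 Hz.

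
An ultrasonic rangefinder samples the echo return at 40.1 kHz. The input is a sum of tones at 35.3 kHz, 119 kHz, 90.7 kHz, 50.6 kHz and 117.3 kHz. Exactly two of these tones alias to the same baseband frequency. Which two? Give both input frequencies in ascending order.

50.6 kHz, 90.7 kHz

fs/2 = 20.05 kHz.
35.3 kHz > fs/2 = 20.05 kHz, folds to fs − 35.3 kHz = 4.8 kHz.
119 kHz mod fs = 38.8 kHz.
38.8 kHz > fs/2 = 20.05 kHz, folds to fs − 38.8 kHz = 1.3 kHz.
90.7 kHz mod fs = 10.5 kHz.
10.5 kHz ≤ fs/2 = 20.05 kHz, appears at 10.5 kHz.
50.6 kHz mod fs = 10.5 kHz.
10.5 kHz ≤ fs/2 = 20.05 kHz, appears at 10.5 kHz.
117.3 kHz mod fs = 37.1 kHz.
37.1 kHz > fs/2 = 20.05 kHz, folds to fs − 37.1 kHz = 3 kHz.
50.6 kHz and 90.7 kHz both map to 10.5 kHz.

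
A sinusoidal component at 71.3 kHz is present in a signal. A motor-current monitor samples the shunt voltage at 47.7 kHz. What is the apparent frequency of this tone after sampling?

23.6 kHz

71.3 kHz mod fs = 23.6 kHz.
23.6 kHz ≤ fs/2 = 23.85 kHz, appears at 23.6 kHz.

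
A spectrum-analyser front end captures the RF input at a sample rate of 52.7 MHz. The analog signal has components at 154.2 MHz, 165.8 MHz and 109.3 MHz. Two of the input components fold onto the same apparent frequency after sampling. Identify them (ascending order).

fs/2 = 26.35 MHz.
154.2 MHz mod fs = 48.8 MHz.
48.8 MHz > fs/2 = 26.35 MHz, folds to fs − 48.8 MHz = 3.9 MHz.
165.8 MHz mod fs = 7.7 MHz.
7.7 MHz ≤ fs/2 = 26.35 MHz, appears at 7.7 MHz.
109.3 MHz mod fs = 3.9 MHz.
3.9 MHz ≤ fs/2 = 26.35 MHz, appears at 3.9 MHz.
109.3 MHz and 154.2 MHz both map to 3.9 MHz.

109.3 MHz, 154.2 MHz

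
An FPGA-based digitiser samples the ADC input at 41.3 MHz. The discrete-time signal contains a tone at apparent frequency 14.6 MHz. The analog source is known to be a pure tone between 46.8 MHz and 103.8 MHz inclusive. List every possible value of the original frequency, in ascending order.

55.9 MHz, 68 MHz, 97.2 MHz

Frequencies that alias to 14.6 MHz are k·fs ± 14.6 MHz for integer k ≥ 0.
k=0: 14.6 MHz.
k=1: 26.7 MHz, 55.9 MHz.
k=2: 68 MHz, 97.2 MHz.
k=3: 109.3 MHz, 138.5 MHz.
Within [46.8 MHz, 103.8 MHz]: 55.9 MHz, 68 MHz, 97.2 MHz.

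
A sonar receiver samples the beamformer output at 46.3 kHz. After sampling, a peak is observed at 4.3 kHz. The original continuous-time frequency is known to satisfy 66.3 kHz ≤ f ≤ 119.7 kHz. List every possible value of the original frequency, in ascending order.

88.3 kHz, 96.9 kHz

Frequencies that alias to 4.3 kHz are k·fs ± 4.3 kHz for integer k ≥ 0.
k=0: 4.3 kHz.
k=1: 42 kHz, 50.6 kHz.
k=2: 88.3 kHz, 96.9 kHz.
k=3: 134.6 kHz, 143.2 kHz.
Within [66.3 kHz, 119.7 kHz]: 88.3 kHz, 96.9 kHz.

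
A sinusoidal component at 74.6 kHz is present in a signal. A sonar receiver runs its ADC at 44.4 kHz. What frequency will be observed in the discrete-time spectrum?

74.6 kHz mod fs = 30.2 kHz.
30.2 kHz > fs/2 = 22.2 kHz, folds to fs − 30.2 kHz = 14.2 kHz.

14.2 kHz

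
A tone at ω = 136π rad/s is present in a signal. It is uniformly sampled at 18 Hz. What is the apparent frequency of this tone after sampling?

4 Hz

ω = 136π rad/s → f = ω/(2π) = 68 Hz.
68 Hz mod fs = 14 Hz.
14 Hz > fs/2 = 9 Hz, folds to fs − 14 Hz = 4 Hz.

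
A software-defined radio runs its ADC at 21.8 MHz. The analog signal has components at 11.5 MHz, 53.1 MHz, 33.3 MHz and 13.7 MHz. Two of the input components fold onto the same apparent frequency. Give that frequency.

10.3 MHz

fs/2 = 10.9 MHz.
11.5 MHz > fs/2 = 10.9 MHz, folds to fs − 11.5 MHz = 10.3 MHz.
53.1 MHz mod fs = 9.5 MHz.
9.5 MHz ≤ fs/2 = 10.9 MHz, appears at 9.5 MHz.
33.3 MHz mod fs = 11.5 MHz.
11.5 MHz > fs/2 = 10.9 MHz, folds to fs − 11.5 MHz = 10.3 MHz.
13.7 MHz > fs/2 = 10.9 MHz, folds to fs − 13.7 MHz = 8.1 MHz.
11.5 MHz and 33.3 MHz both map to 10.3 MHz.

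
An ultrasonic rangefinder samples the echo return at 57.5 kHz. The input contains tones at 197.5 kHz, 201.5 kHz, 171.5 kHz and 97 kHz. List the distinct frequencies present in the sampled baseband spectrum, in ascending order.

fs/2 = 28.75 kHz.
197.5 kHz mod fs = 25 kHz.
25 kHz ≤ fs/2 = 28.75 kHz, appears at 25 kHz.
201.5 kHz mod fs = 29 kHz.
29 kHz > fs/2 = 28.75 kHz, folds to fs − 29 kHz = 28.5 kHz.
171.5 kHz mod fs = 56.5 kHz.
56.5 kHz > fs/2 = 28.75 kHz, folds to fs − 56.5 kHz = 1 kHz.
97 kHz mod fs = 39.5 kHz.
39.5 kHz > fs/2 = 28.75 kHz, folds to fs − 39.5 kHz = 18 kHz.
Distinct values: {1 kHz, 18 kHz, 25 kHz, 28.5 kHz}.

1 kHz, 18 kHz, 25 kHz, 28.5 kHz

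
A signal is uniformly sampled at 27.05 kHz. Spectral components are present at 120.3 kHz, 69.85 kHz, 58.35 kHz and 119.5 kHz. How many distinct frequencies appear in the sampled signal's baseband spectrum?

3

fs/2 = 13.525 kHz.
120.3 kHz mod fs = 12.1 kHz.
12.1 kHz ≤ fs/2 = 13.525 kHz, appears at 12.1 kHz.
69.85 kHz mod fs = 15.75 kHz.
15.75 kHz > fs/2 = 13.525 kHz, folds to fs − 15.75 kHz = 11.3 kHz.
58.35 kHz mod fs = 4.25 kHz.
4.25 kHz ≤ fs/2 = 13.525 kHz, appears at 4.25 kHz.
119.5 kHz mod fs = 11.3 kHz.
11.3 kHz ≤ fs/2 = 13.525 kHz, appears at 11.3 kHz.
Distinct values: {4.25 kHz, 11.3 kHz, 12.1 kHz} → 3.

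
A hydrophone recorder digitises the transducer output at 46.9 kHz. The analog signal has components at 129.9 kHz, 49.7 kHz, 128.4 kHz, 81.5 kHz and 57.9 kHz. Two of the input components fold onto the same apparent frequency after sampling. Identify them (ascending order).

fs/2 = 23.45 kHz.
129.9 kHz mod fs = 36.1 kHz.
36.1 kHz > fs/2 = 23.45 kHz, folds to fs − 36.1 kHz = 10.8 kHz.
49.7 kHz mod fs = 2.8 kHz.
2.8 kHz ≤ fs/2 = 23.45 kHz, appears at 2.8 kHz.
128.4 kHz mod fs = 34.6 kHz.
34.6 kHz > fs/2 = 23.45 kHz, folds to fs − 34.6 kHz = 12.3 kHz.
81.5 kHz mod fs = 34.6 kHz.
34.6 kHz > fs/2 = 23.45 kHz, folds to fs − 34.6 kHz = 12.3 kHz.
57.9 kHz mod fs = 11 kHz.
11 kHz ≤ fs/2 = 23.45 kHz, appears at 11 kHz.
81.5 kHz and 128.4 kHz both map to 12.3 kHz.

81.5 kHz, 128.4 kHz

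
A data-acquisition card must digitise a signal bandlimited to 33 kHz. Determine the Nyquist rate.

Nyquist rate = 2 × 33 kHz = 66 kHz.

66 kHz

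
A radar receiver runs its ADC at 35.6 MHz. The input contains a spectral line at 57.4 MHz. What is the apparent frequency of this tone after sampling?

13.8 MHz

57.4 MHz mod fs = 21.8 MHz.
21.8 MHz > fs/2 = 17.8 MHz, folds to fs − 21.8 MHz = 13.8 MHz.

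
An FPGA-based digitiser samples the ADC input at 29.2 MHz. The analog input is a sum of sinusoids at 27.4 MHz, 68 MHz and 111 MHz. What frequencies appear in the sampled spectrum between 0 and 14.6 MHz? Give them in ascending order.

fs/2 = 14.6 MHz.
27.4 MHz > fs/2 = 14.6 MHz, folds to fs − 27.4 MHz = 1.8 MHz.
68 MHz mod fs = 9.6 MHz.
9.6 MHz ≤ fs/2 = 14.6 MHz, appears at 9.6 MHz.
111 MHz mod fs = 23.4 MHz.
23.4 MHz > fs/2 = 14.6 MHz, folds to fs − 23.4 MHz = 5.8 MHz.
Distinct values: {1.8 MHz, 5.8 MHz, 9.6 MHz}.

1.8 MHz, 5.8 MHz, 9.6 MHz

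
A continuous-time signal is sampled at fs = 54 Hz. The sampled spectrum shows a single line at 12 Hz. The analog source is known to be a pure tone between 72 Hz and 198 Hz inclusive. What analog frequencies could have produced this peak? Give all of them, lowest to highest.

Frequencies that alias to 12 Hz are k·fs ± 12 Hz for integer k ≥ 0.
k=0: 12 Hz.
k=1: 42 Hz, 66 Hz.
k=2: 96 Hz, 120 Hz.
k=3: 150 Hz, 174 Hz.
k=4: 204 Hz, 228 Hz.
Within [72 Hz, 198 Hz]: 96 Hz, 120 Hz, 150 Hz, 174 Hz.

96 Hz, 120 Hz, 150 Hz, 174 Hz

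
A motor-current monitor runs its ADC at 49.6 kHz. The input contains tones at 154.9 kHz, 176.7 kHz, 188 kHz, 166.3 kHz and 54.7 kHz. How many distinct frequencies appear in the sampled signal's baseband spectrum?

5

fs/2 = 24.8 kHz.
154.9 kHz mod fs = 6.1 kHz.
6.1 kHz ≤ fs/2 = 24.8 kHz, appears at 6.1 kHz.
176.7 kHz mod fs = 27.9 kHz.
27.9 kHz > fs/2 = 24.8 kHz, folds to fs − 27.9 kHz = 21.7 kHz.
188 kHz mod fs = 39.2 kHz.
39.2 kHz > fs/2 = 24.8 kHz, folds to fs − 39.2 kHz = 10.4 kHz.
166.3 kHz mod fs = 17.5 kHz.
17.5 kHz ≤ fs/2 = 24.8 kHz, appears at 17.5 kHz.
54.7 kHz mod fs = 5.1 kHz.
5.1 kHz ≤ fs/2 = 24.8 kHz, appears at 5.1 kHz.
Distinct values: {5.1 kHz, 6.1 kHz, 10.4 kHz, 17.5 kHz, 21.7 kHz} → 5.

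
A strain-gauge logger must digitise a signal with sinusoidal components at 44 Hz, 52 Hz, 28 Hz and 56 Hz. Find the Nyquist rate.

112 Hz

Highest-frequency component: 56 Hz.
Nyquist rate = 2 × 56 Hz = 112 Hz.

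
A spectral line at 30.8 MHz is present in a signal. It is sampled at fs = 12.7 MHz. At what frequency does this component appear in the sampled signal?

30.8 MHz mod fs = 5.4 MHz.
5.4 MHz ≤ fs/2 = 6.35 MHz, appears at 5.4 MHz.

5.4 MHz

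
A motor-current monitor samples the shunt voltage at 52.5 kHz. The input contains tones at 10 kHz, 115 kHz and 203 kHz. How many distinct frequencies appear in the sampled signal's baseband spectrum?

2

fs/2 = 26.25 kHz.
10 kHz ≤ fs/2 = 26.25 kHz, passes unchanged.
115 kHz mod fs = 10 kHz.
10 kHz ≤ fs/2 = 26.25 kHz, appears at 10 kHz.
203 kHz mod fs = 45.5 kHz.
45.5 kHz > fs/2 = 26.25 kHz, folds to fs − 45.5 kHz = 7 kHz.
Distinct values: {7 kHz, 10 kHz} → 2.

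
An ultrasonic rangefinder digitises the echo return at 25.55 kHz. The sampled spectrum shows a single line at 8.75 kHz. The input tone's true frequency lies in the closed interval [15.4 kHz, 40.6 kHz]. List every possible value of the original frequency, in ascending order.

16.8 kHz, 34.3 kHz

Frequencies that alias to 8.75 kHz are k·fs ± 8.75 kHz for integer k ≥ 0.
k=0: 8.75 kHz.
k=1: 16.8 kHz, 34.3 kHz.
k=2: 42.35 kHz, 59.85 kHz.
Within [15.4 kHz, 40.6 kHz]: 16.8 kHz, 34.3 kHz.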